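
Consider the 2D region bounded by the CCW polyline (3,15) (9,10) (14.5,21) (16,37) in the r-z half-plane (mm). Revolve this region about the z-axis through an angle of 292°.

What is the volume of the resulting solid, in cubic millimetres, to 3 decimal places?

Profile (r,z), 4 vertices: (3,15) (9,10) (14.5,21) (16,37)
edge 0: (3,15)→(9,10)  cross = 3·10 − 9·15 = -105.0000; (r_i+r_j)·cross = 12·-105.0000 = -1260.0000
edge 1: (9,10)→(14.5,21)  cross = 9·21 − 14.5·10 = 44.0000; (r_i+r_j)·cross = 23.5·44.0000 = 1034.0000
edge 2: (14.5,21)→(16,37)  cross = 14.5·37 − 16·21 = 200.5000; (r_i+r_j)·cross = 30.5·200.5000 = 6115.2500
edge 3: (16,37)→(3,15)  cross = 16·15 − 3·37 = 129.0000; (r_i+r_j)·cross = 19·129.0000 = 2451.0000
Σcross = 268.5000 → A = |Σcross|/2 = 134.2500 mm²
Σ(r_i+r_j)·cross = 8340.2500 → first moment M = |Σ|/6 = 1390.0417
R_c = M/A = 1390.0417/134.2500 = 10.3541 mm
θ = 292° = 5.096361 rad
V = θ·R_c·A = 5.096361·10.3541·134.2500 = 7084.155 mm³

Volume = 7084.155 mm³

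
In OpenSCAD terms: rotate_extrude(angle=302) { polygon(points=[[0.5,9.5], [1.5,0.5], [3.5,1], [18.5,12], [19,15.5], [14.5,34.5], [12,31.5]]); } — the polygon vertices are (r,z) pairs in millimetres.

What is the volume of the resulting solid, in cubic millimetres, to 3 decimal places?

Profile (r,z), 7 vertices: (0.5,9.5) (1.5,0.5) (3.5,1) (18.5,12) (19,15.5) (14.5,34.5) (12,31.5)
edge 0: (0.5,9.5)→(1.5,0.5)  cross = 0.5·0.5 − 1.5·9.5 = -14.0000; (r_i+r_j)·cross = 2·-14.0000 = -28.0000
edge 1: (1.5,0.5)→(3.5,1)  cross = 1.5·1 − 3.5·0.5 = -0.2500; (r_i+r_j)·cross = 5·-0.2500 = -1.2500
edge 2: (3.5,1)→(18.5,12)  cross = 3.5·12 − 18.5·1 = 23.5000; (r_i+r_j)·cross = 22·23.5000 = 517.0000
edge 3: (18.5,12)→(19,15.5)  cross = 18.5·15.5 − 19·12 = 58.7500; (r_i+r_j)·cross = 37.5·58.7500 = 2203.1250
edge 4: (19,15.5)→(14.5,34.5)  cross = 19·34.5 − 14.5·15.5 = 430.7500; (r_i+r_j)·cross = 33.5·430.7500 = 14430.1250
edge 5: (14.5,34.5)→(12,31.5)  cross = 14.5·31.5 − 12·34.5 = 42.7500; (r_i+r_j)·cross = 26.5·42.7500 = 1132.8750
edge 6: (12,31.5)→(0.5,9.5)  cross = 12·9.5 − 0.5·31.5 = 98.2500; (r_i+r_j)·cross = 12.5·98.2500 = 1228.1250
Σcross = 639.7500 → A = |Σcross|/2 = 319.8750 mm²
Σ(r_i+r_j)·cross = 19482.0000 → first moment M = |Σ|/6 = 3247.0000
R_c = M/A = 3247.0000/319.8750 = 10.1508 mm
θ = 302° = 5.270894 rad
V = θ·R_c·A = 5.270894·10.1508·319.8750 = 17114.594 mm³

Volume = 17114.594 mm³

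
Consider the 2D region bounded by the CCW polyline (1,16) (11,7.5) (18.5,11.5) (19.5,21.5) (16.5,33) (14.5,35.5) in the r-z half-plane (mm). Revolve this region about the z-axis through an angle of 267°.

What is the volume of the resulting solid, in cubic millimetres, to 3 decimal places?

Volume = 16290.782 mm³

Profile (r,z), 6 vertices: (1,16) (11,7.5) (18.5,11.5) (19.5,21.5) (16.5,33) (14.5,35.5)
edge 0: (1,16)→(11,7.5)  cross = 1·7.5 − 11·16 = -168.5000; (r_i+r_j)·cross = 12·-168.5000 = -2022.0000
edge 1: (11,7.5)→(18.5,11.5)  cross = 11·11.5 − 18.5·7.5 = -12.2500; (r_i+r_j)·cross = 29.5·-12.2500 = -361.3750
edge 2: (18.5,11.5)→(19.5,21.5)  cross = 18.5·21.5 − 19.5·11.5 = 173.5000; (r_i+r_j)·cross = 38·173.5000 = 6593.0000
edge 3: (19.5,21.5)→(16.5,33)  cross = 19.5·33 − 16.5·21.5 = 288.7500; (r_i+r_j)·cross = 36·288.7500 = 10395.0000
edge 4: (16.5,33)→(14.5,35.5)  cross = 16.5·35.5 − 14.5·33 = 107.2500; (r_i+r_j)·cross = 31·107.2500 = 3324.7500
edge 5: (14.5,35.5)→(1,16)  cross = 14.5·16 − 1·35.5 = 196.5000; (r_i+r_j)·cross = 15.5·196.5000 = 3045.7500
Σcross = 585.2500 → A = |Σcross|/2 = 292.6250 mm²
Σ(r_i+r_j)·cross = 20975.1250 → first moment M = |Σ|/6 = 3495.8542
R_c = M/A = 3495.8542/292.6250 = 11.9465 mm
θ = 267° = 4.660029 rad
V = θ·R_c·A = 4.660029·11.9465·292.6250 = 16290.782 mm³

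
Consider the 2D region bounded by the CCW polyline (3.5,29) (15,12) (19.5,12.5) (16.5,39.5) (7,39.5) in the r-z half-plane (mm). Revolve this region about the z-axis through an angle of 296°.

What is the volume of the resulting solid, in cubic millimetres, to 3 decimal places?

Volume = 18019.186 mm³

Profile (r,z), 5 vertices: (3.5,29) (15,12) (19.5,12.5) (16.5,39.5) (7,39.5)
edge 0: (3.5,29)→(15,12)  cross = 3.5·12 − 15·29 = -393.0000; (r_i+r_j)·cross = 18.5·-393.0000 = -7270.5000
edge 1: (15,12)→(19.5,12.5)  cross = 15·12.5 − 19.5·12 = -46.5000; (r_i+r_j)·cross = 34.5·-46.5000 = -1604.2500
edge 2: (19.5,12.5)→(16.5,39.5)  cross = 19.5·39.5 − 16.5·12.5 = 564.0000; (r_i+r_j)·cross = 36·564.0000 = 20304.0000
edge 3: (16.5,39.5)→(7,39.5)  cross = 16.5·39.5 − 7·39.5 = 375.2500; (r_i+r_j)·cross = 23.5·375.2500 = 8818.3750
edge 4: (7,39.5)→(3.5,29)  cross = 7·29 − 3.5·39.5 = 64.7500; (r_i+r_j)·cross = 10.5·64.7500 = 679.8750
Σcross = 564.5000 → A = |Σcross|/2 = 282.2500 mm²
Σ(r_i+r_j)·cross = 20927.5000 → first moment M = |Σ|/6 = 3487.9167
R_c = M/A = 3487.9167/282.2500 = 12.3575 mm
θ = 296° = 5.166175 rad
V = θ·R_c·A = 5.166175·12.3575·282.2500 = 18019.186 mm³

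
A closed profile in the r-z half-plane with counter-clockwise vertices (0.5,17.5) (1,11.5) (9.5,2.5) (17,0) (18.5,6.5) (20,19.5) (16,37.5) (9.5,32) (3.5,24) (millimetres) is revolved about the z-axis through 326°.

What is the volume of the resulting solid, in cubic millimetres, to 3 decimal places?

Profile (r,z), 9 vertices: (0.5,17.5) (1,11.5) (9.5,2.5) (17,0) (18.5,6.5) (20,19.5) (16,37.5) (9.5,32) (3.5,24)
edge 0: (0.5,17.5)→(1,11.5)  cross = 0.5·11.5 − 1·17.5 = -11.7500; (r_i+r_j)·cross = 1.5·-11.7500 = -17.6250
edge 1: (1,11.5)→(9.5,2.5)  cross = 1·2.5 − 9.5·11.5 = -106.7500; (r_i+r_j)·cross = 10.5·-106.7500 = -1120.8750
edge 2: (9.5,2.5)→(17,0)  cross = 9.5·0 − 17·2.5 = -42.5000; (r_i+r_j)·cross = 26.5·-42.5000 = -1126.2500
edge 3: (17,0)→(18.5,6.5)  cross = 17·6.5 − 18.5·0 = 110.5000; (r_i+r_j)·cross = 35.5·110.5000 = 3922.7500
edge 4: (18.5,6.5)→(20,19.5)  cross = 18.5·19.5 − 20·6.5 = 230.7500; (r_i+r_j)·cross = 38.5·230.7500 = 8883.8750
edge 5: (20,19.5)→(16,37.5)  cross = 20·37.5 − 16·19.5 = 438.0000; (r_i+r_j)·cross = 36·438.0000 = 15768.0000
edge 6: (16,37.5)→(9.5,32)  cross = 16·32 − 9.5·37.5 = 155.7500; (r_i+r_j)·cross = 25.5·155.7500 = 3971.6250
edge 7: (9.5,32)→(3.5,24)  cross = 9.5·24 − 3.5·32 = 116.0000; (r_i+r_j)·cross = 13·116.0000 = 1508.0000
edge 8: (3.5,24)→(0.5,17.5)  cross = 3.5·17.5 − 0.5·24 = 49.2500; (r_i+r_j)·cross = 4·49.2500 = 197.0000
Σcross = 939.2500 → A = |Σcross|/2 = 469.6250 mm²
Σ(r_i+r_j)·cross = 31986.5000 → first moment M = |Σ|/6 = 5331.0833
R_c = M/A = 5331.0833/469.6250 = 11.3518 mm
θ = 326° = 5.689773 rad
V = θ·R_c·A = 5.689773·11.3518·469.6250 = 30332.656 mm³

Volume = 30332.656 mm³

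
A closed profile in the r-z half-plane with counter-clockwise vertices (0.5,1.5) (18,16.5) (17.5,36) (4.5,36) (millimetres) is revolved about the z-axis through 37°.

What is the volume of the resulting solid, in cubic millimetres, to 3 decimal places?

Volume = 2437.385 mm³

Profile (r,z), 4 vertices: (0.5,1.5) (18,16.5) (17.5,36) (4.5,36)
edge 0: (0.5,1.5)→(18,16.5)  cross = 0.5·16.5 − 18·1.5 = -18.7500; (r_i+r_j)·cross = 18.5·-18.7500 = -346.8750
edge 1: (18,16.5)→(17.5,36)  cross = 18·36 − 17.5·16.5 = 359.2500; (r_i+r_j)·cross = 35.5·359.2500 = 12753.3750
edge 2: (17.5,36)→(4.5,36)  cross = 17.5·36 − 4.5·36 = 468.0000; (r_i+r_j)·cross = 22·468.0000 = 10296.0000
edge 3: (4.5,36)→(0.5,1.5)  cross = 4.5·1.5 − 0.5·36 = -11.2500; (r_i+r_j)·cross = 5·-11.2500 = -56.2500
Σcross = 797.2500 → A = |Σcross|/2 = 398.6250 mm²
Σ(r_i+r_j)·cross = 22646.2500 → first moment M = |Σ|/6 = 3774.3750
R_c = M/A = 3774.3750/398.6250 = 9.4685 mm
θ = 37° = 0.645772 rad
V = θ·R_c·A = 0.645772·9.4685·398.6250 = 2437.385 mm³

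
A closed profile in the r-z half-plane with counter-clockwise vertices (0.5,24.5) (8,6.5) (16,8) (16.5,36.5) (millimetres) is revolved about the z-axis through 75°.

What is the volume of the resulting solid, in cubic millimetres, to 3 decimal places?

Volume = 4069.590 mm³

Profile (r,z), 4 vertices: (0.5,24.5) (8,6.5) (16,8) (16.5,36.5)
edge 0: (0.5,24.5)→(8,6.5)  cross = 0.5·6.5 − 8·24.5 = -192.7500; (r_i+r_j)·cross = 8.5·-192.7500 = -1638.3750
edge 1: (8,6.5)→(16,8)  cross = 8·8 − 16·6.5 = -40.0000; (r_i+r_j)·cross = 24·-40.0000 = -960.0000
edge 2: (16,8)→(16.5,36.5)  cross = 16·36.5 − 16.5·8 = 452.0000; (r_i+r_j)·cross = 32.5·452.0000 = 14690.0000
edge 3: (16.5,36.5)→(0.5,24.5)  cross = 16.5·24.5 − 0.5·36.5 = 386.0000; (r_i+r_j)·cross = 17·386.0000 = 6562.0000
Σcross = 605.2500 → A = |Σcross|/2 = 302.6250 mm²
Σ(r_i+r_j)·cross = 18653.6250 → first moment M = |Σ|/6 = 3108.9375
R_c = M/A = 3108.9375/302.6250 = 10.2732 mm
θ = 75° = 1.308997 rad
V = θ·R_c·A = 1.308997·10.2732·302.6250 = 4069.590 mm³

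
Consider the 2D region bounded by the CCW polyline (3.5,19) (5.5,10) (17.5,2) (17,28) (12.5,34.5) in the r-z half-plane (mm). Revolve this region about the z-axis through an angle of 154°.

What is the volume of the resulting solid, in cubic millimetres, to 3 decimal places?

Volume = 9039.655 mm³

Profile (r,z), 5 vertices: (3.5,19) (5.5,10) (17.5,2) (17,28) (12.5,34.5)
edge 0: (3.5,19)→(5.5,10)  cross = 3.5·10 − 5.5·19 = -69.5000; (r_i+r_j)·cross = 9·-69.5000 = -625.5000
edge 1: (5.5,10)→(17.5,2)  cross = 5.5·2 − 17.5·10 = -164.0000; (r_i+r_j)·cross = 23·-164.0000 = -3772.0000
edge 2: (17.5,2)→(17,28)  cross = 17.5·28 − 17·2 = 456.0000; (r_i+r_j)·cross = 34.5·456.0000 = 15732.0000
edge 3: (17,28)→(12.5,34.5)  cross = 17·34.5 − 12.5·28 = 236.5000; (r_i+r_j)·cross = 29.5·236.5000 = 6976.7500
edge 4: (12.5,34.5)→(3.5,19)  cross = 12.5·19 − 3.5·34.5 = 116.7500; (r_i+r_j)·cross = 16·116.7500 = 1868.0000
Σcross = 575.7500 → A = |Σcross|/2 = 287.8750 mm²
Σ(r_i+r_j)·cross = 20179.2500 → first moment M = |Σ|/6 = 3363.2083
R_c = M/A = 3363.2083/287.8750 = 11.6829 mm
θ = 154° = 2.687807 rad
V = θ·R_c·A = 2.687807·11.6829·287.8750 = 9039.655 mm³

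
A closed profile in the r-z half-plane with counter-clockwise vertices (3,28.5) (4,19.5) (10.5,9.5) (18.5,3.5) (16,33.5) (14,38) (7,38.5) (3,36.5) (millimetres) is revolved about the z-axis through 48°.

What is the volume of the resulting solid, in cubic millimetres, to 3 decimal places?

Volume = 3319.058 mm³

Profile (r,z), 8 vertices: (3,28.5) (4,19.5) (10.5,9.5) (18.5,3.5) (16,33.5) (14,38) (7,38.5) (3,36.5)
edge 0: (3,28.5)→(4,19.5)  cross = 3·19.5 − 4·28.5 = -55.5000; (r_i+r_j)·cross = 7·-55.5000 = -388.5000
edge 1: (4,19.5)→(10.5,9.5)  cross = 4·9.5 − 10.5·19.5 = -166.7500; (r_i+r_j)·cross = 14.5·-166.7500 = -2417.8750
edge 2: (10.5,9.5)→(18.5,3.5)  cross = 10.5·3.5 − 18.5·9.5 = -139.0000; (r_i+r_j)·cross = 29·-139.0000 = -4031.0000
edge 3: (18.5,3.5)→(16,33.5)  cross = 18.5·33.5 − 16·3.5 = 563.7500; (r_i+r_j)·cross = 34.5·563.7500 = 19449.3750
edge 4: (16,33.5)→(14,38)  cross = 16·38 − 14·33.5 = 139.0000; (r_i+r_j)·cross = 30·139.0000 = 4170.0000
edge 5: (14,38)→(7,38.5)  cross = 14·38.5 − 7·38 = 273.0000; (r_i+r_j)·cross = 21·273.0000 = 5733.0000
edge 6: (7,38.5)→(3,36.5)  cross = 7·36.5 − 3·38.5 = 140.0000; (r_i+r_j)·cross = 10·140.0000 = 1400.0000
edge 7: (3,36.5)→(3,28.5)  cross = 3·28.5 − 3·36.5 = -24.0000; (r_i+r_j)·cross = 6·-24.0000 = -144.0000
Σcross = 730.5000 → A = |Σcross|/2 = 365.2500 mm²
Σ(r_i+r_j)·cross = 23771.0000 → first moment M = |Σ|/6 = 3961.8333
R_c = M/A = 3961.8333/365.2500 = 10.8469 mm
θ = 48° = 0.837758 rad
V = θ·R_c·A = 0.837758·10.8469·365.2500 = 3319.058 mm³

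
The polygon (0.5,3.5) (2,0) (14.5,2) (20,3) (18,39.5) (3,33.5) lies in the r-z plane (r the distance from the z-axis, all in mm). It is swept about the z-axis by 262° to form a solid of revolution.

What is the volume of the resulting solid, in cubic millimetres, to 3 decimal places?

Profile (r,z), 6 vertices: (0.5,3.5) (2,0) (14.5,2) (20,3) (18,39.5) (3,33.5)
edge 0: (0.5,3.5)→(2,0)  cross = 0.5·0 − 2·3.5 = -7.0000; (r_i+r_j)·cross = 2.5·-7.0000 = -17.5000
edge 1: (2,0)→(14.5,2)  cross = 2·2 − 14.5·0 = 4.0000; (r_i+r_j)·cross = 16.5·4.0000 = 66.0000
edge 2: (14.5,2)→(20,3)  cross = 14.5·3 − 20·2 = 3.5000; (r_i+r_j)·cross = 34.5·3.5000 = 120.7500
edge 3: (20,3)→(18,39.5)  cross = 20·39.5 − 18·3 = 736.0000; (r_i+r_j)·cross = 38·736.0000 = 27968.0000
edge 4: (18,39.5)→(3,33.5)  cross = 18·33.5 − 3·39.5 = 484.5000; (r_i+r_j)·cross = 21·484.5000 = 10174.5000
edge 5: (3,33.5)→(0.5,3.5)  cross = 3·3.5 − 0.5·33.5 = -6.2500; (r_i+r_j)·cross = 3.5·-6.2500 = -21.8750
Σcross = 1214.7500 → A = |Σcross|/2 = 607.3750 mm²
Σ(r_i+r_j)·cross = 38289.8750 → first moment M = |Σ|/6 = 6381.6458
R_c = M/A = 6381.6458/607.3750 = 10.5069 mm
θ = 262° = 4.572763 rad
V = θ·R_c·A = 4.572763·10.5069·607.3750 = 29181.752 mm³

Volume = 29181.752 mm³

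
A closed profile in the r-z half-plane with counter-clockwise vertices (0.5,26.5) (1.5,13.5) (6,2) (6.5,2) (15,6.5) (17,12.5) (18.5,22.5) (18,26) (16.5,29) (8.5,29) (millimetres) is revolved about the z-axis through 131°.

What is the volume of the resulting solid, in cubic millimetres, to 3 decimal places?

Volume = 8045.204 mm³

Profile (r,z), 10 vertices: (0.5,26.5) (1.5,13.5) (6,2) (6.5,2) (15,6.5) (17,12.5) (18.5,22.5) (18,26) (16.5,29) (8.5,29)
edge 0: (0.5,26.5)→(1.5,13.5)  cross = 0.5·13.5 − 1.5·26.5 = -33.0000; (r_i+r_j)·cross = 2·-33.0000 = -66.0000
edge 1: (1.5,13.5)→(6,2)  cross = 1.5·2 − 6·13.5 = -78.0000; (r_i+r_j)·cross = 7.5·-78.0000 = -585.0000
edge 2: (6,2)→(6.5,2)  cross = 6·2 − 6.5·2 = -1.0000; (r_i+r_j)·cross = 12.5·-1.0000 = -12.5000
edge 3: (6.5,2)→(15,6.5)  cross = 6.5·6.5 − 15·2 = 12.2500; (r_i+r_j)·cross = 21.5·12.2500 = 263.3750
edge 4: (15,6.5)→(17,12.5)  cross = 15·12.5 − 17·6.5 = 77.0000; (r_i+r_j)·cross = 32·77.0000 = 2464.0000
edge 5: (17,12.5)→(18.5,22.5)  cross = 17·22.5 − 18.5·12.5 = 151.2500; (r_i+r_j)·cross = 35.5·151.2500 = 5369.3750
edge 6: (18.5,22.5)→(18,26)  cross = 18.5·26 − 18·22.5 = 76.0000; (r_i+r_j)·cross = 36.5·76.0000 = 2774.0000
edge 7: (18,26)→(16.5,29)  cross = 18·29 − 16.5·26 = 93.0000; (r_i+r_j)·cross = 34.5·93.0000 = 3208.5000
edge 8: (16.5,29)→(8.5,29)  cross = 16.5·29 − 8.5·29 = 232.0000; (r_i+r_j)·cross = 25·232.0000 = 5800.0000
edge 9: (8.5,29)→(0.5,26.5)  cross = 8.5·26.5 − 0.5·29 = 210.7500; (r_i+r_j)·cross = 9·210.7500 = 1896.7500
Σcross = 740.2500 → A = |Σcross|/2 = 370.1250 mm²
Σ(r_i+r_j)·cross = 21112.5000 → first moment M = |Σ|/6 = 3518.7500
R_c = M/A = 3518.7500/370.1250 = 9.5069 mm
θ = 131° = 2.286381 rad
V = θ·R_c·A = 2.286381·9.5069·370.1250 = 8045.204 mm³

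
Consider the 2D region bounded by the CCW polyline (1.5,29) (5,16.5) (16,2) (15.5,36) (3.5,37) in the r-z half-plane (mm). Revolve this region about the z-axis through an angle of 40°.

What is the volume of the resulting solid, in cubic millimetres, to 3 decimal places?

Volume = 2302.017 mm³

Profile (r,z), 5 vertices: (1.5,29) (5,16.5) (16,2) (15.5,36) (3.5,37)
edge 0: (1.5,29)→(5,16.5)  cross = 1.5·16.5 − 5·29 = -120.2500; (r_i+r_j)·cross = 6.5·-120.2500 = -781.6250
edge 1: (5,16.5)→(16,2)  cross = 5·2 − 16·16.5 = -254.0000; (r_i+r_j)·cross = 21·-254.0000 = -5334.0000
edge 2: (16,2)→(15.5,36)  cross = 16·36 − 15.5·2 = 545.0000; (r_i+r_j)·cross = 31.5·545.0000 = 17167.5000
edge 3: (15.5,36)→(3.5,37)  cross = 15.5·37 − 3.5·36 = 447.5000; (r_i+r_j)·cross = 19·447.5000 = 8502.5000
edge 4: (3.5,37)→(1.5,29)  cross = 3.5·29 − 1.5·37 = 46.0000; (r_i+r_j)·cross = 5·46.0000 = 230.0000
Σcross = 664.2500 → A = |Σcross|/2 = 332.1250 mm²
Σ(r_i+r_j)·cross = 19784.3750 → first moment M = |Σ|/6 = 3297.3958
R_c = M/A = 3297.3958/332.1250 = 9.9282 mm
θ = 40° = 0.698132 rad
V = θ·R_c·A = 0.698132·9.9282·332.1250 = 2302.017 mm³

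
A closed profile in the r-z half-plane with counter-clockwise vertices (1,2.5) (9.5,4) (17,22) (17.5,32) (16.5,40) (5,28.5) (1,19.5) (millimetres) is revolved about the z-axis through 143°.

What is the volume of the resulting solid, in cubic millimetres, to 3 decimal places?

Volume = 8757.419 mm³

Profile (r,z), 7 vertices: (1,2.5) (9.5,4) (17,22) (17.5,32) (16.5,40) (5,28.5) (1,19.5)
edge 0: (1,2.5)→(9.5,4)  cross = 1·4 − 9.5·2.5 = -19.7500; (r_i+r_j)·cross = 10.5·-19.7500 = -207.3750
edge 1: (9.5,4)→(17,22)  cross = 9.5·22 − 17·4 = 141.0000; (r_i+r_j)·cross = 26.5·141.0000 = 3736.5000
edge 2: (17,22)→(17.5,32)  cross = 17·32 − 17.5·22 = 159.0000; (r_i+r_j)·cross = 34.5·159.0000 = 5485.5000
edge 3: (17.5,32)→(16.5,40)  cross = 17.5·40 − 16.5·32 = 172.0000; (r_i+r_j)·cross = 34·172.0000 = 5848.0000
edge 4: (16.5,40)→(5,28.5)  cross = 16.5·28.5 − 5·40 = 270.2500; (r_i+r_j)·cross = 21.5·270.2500 = 5810.3750
edge 5: (5,28.5)→(1,19.5)  cross = 5·19.5 − 1·28.5 = 69.0000; (r_i+r_j)·cross = 6·69.0000 = 414.0000
edge 6: (1,19.5)→(1,2.5)  cross = 1·2.5 − 1·19.5 = -17.0000; (r_i+r_j)·cross = 2·-17.0000 = -34.0000
Σcross = 774.5000 → A = |Σcross|/2 = 387.2500 mm²
Σ(r_i+r_j)·cross = 21053.0000 → first moment M = |Σ|/6 = 3508.8333
R_c = M/A = 3508.8333/387.2500 = 9.0609 mm
θ = 143° = 2.495821 rad
V = θ·R_c·A = 2.495821·9.0609·387.2500 = 8757.419 mm³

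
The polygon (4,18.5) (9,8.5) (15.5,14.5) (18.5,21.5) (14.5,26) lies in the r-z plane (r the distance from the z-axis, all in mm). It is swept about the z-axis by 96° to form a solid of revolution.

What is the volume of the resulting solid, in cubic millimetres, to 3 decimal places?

Profile (r,z), 5 vertices: (4,18.5) (9,8.5) (15.5,14.5) (18.5,21.5) (14.5,26)
edge 0: (4,18.5)→(9,8.5)  cross = 4·8.5 − 9·18.5 = -132.5000; (r_i+r_j)·cross = 13·-132.5000 = -1722.5000
edge 1: (9,8.5)→(15.5,14.5)  cross = 9·14.5 − 15.5·8.5 = -1.2500; (r_i+r_j)·cross = 24.5·-1.2500 = -30.6250
edge 2: (15.5,14.5)→(18.5,21.5)  cross = 15.5·21.5 − 18.5·14.5 = 65.0000; (r_i+r_j)·cross = 34·65.0000 = 2210.0000
edge 3: (18.5,21.5)→(14.5,26)  cross = 18.5·26 − 14.5·21.5 = 169.2500; (r_i+r_j)·cross = 33·169.2500 = 5585.2500
edge 4: (14.5,26)→(4,18.5)  cross = 14.5·18.5 − 4·26 = 164.2500; (r_i+r_j)·cross = 18.5·164.2500 = 3038.6250
Σcross = 264.7500 → A = |Σcross|/2 = 132.3750 mm²
Σ(r_i+r_j)·cross = 9080.7500 → first moment M = |Σ|/6 = 1513.4583
R_c = M/A = 1513.4583/132.3750 = 11.4331 mm
θ = 96° = 1.675516 rad
V = θ·R_c·A = 1.675516·11.4331·132.3750 = 2535.824 mm³

Volume = 2535.824 mm³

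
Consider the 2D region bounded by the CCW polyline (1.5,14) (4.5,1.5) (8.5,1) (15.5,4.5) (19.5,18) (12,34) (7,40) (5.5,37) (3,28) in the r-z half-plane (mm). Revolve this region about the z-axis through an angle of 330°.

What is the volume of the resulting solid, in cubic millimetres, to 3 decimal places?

Volume = 25245.708 mm³

Profile (r,z), 9 vertices: (1.5,14) (4.5,1.5) (8.5,1) (15.5,4.5) (19.5,18) (12,34) (7,40) (5.5,37) (3,28)
edge 0: (1.5,14)→(4.5,1.5)  cross = 1.5·1.5 − 4.5·14 = -60.7500; (r_i+r_j)·cross = 6·-60.7500 = -364.5000
edge 1: (4.5,1.5)→(8.5,1)  cross = 4.5·1 − 8.5·1.5 = -8.2500; (r_i+r_j)·cross = 13·-8.2500 = -107.2500
edge 2: (8.5,1)→(15.5,4.5)  cross = 8.5·4.5 − 15.5·1 = 22.7500; (r_i+r_j)·cross = 24·22.7500 = 546.0000
edge 3: (15.5,4.5)→(19.5,18)  cross = 15.5·18 − 19.5·4.5 = 191.2500; (r_i+r_j)·cross = 35·191.2500 = 6693.7500
edge 4: (19.5,18)→(12,34)  cross = 19.5·34 − 12·18 = 447.0000; (r_i+r_j)·cross = 31.5·447.0000 = 14080.5000
edge 5: (12,34)→(7,40)  cross = 12·40 − 7·34 = 242.0000; (r_i+r_j)·cross = 19·242.0000 = 4598.0000
edge 6: (7,40)→(5.5,37)  cross = 7·37 − 5.5·40 = 39.0000; (r_i+r_j)·cross = 12.5·39.0000 = 487.5000
edge 7: (5.5,37)→(3,28)  cross = 5.5·28 − 3·37 = 43.0000; (r_i+r_j)·cross = 8.5·43.0000 = 365.5000
edge 8: (3,28)→(1.5,14)  cross = 3·14 − 1.5·28 = 0.0000; (r_i+r_j)·cross = 4.5·0.0000 = 0.0000
Σcross = 916.0000 → A = |Σcross|/2 = 458.0000 mm²
Σ(r_i+r_j)·cross = 26299.5000 → first moment M = |Σ|/6 = 4383.2500
R_c = M/A = 4383.2500/458.0000 = 9.5704 mm
θ = 330° = 5.759587 rad
V = θ·R_c·A = 5.759587·9.5704·458.0000 = 25245.708 mm³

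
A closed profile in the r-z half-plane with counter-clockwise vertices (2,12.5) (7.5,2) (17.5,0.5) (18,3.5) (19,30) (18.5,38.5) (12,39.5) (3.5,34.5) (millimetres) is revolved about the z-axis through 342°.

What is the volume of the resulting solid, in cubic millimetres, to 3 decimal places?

Volume = 36501.962 mm³

Profile (r,z), 8 vertices: (2,12.5) (7.5,2) (17.5,0.5) (18,3.5) (19,30) (18.5,38.5) (12,39.5) (3.5,34.5)
edge 0: (2,12.5)→(7.5,2)  cross = 2·2 − 7.5·12.5 = -89.7500; (r_i+r_j)·cross = 9.5·-89.7500 = -852.6250
edge 1: (7.5,2)→(17.5,0.5)  cross = 7.5·0.5 − 17.5·2 = -31.2500; (r_i+r_j)·cross = 25·-31.2500 = -781.2500
edge 2: (17.5,0.5)→(18,3.5)  cross = 17.5·3.5 − 18·0.5 = 52.2500; (r_i+r_j)·cross = 35.5·52.2500 = 1854.8750
edge 3: (18,3.5)→(19,30)  cross = 18·30 − 19·3.5 = 473.5000; (r_i+r_j)·cross = 37·473.5000 = 17519.5000
edge 4: (19,30)→(18.5,38.5)  cross = 19·38.5 − 18.5·30 = 176.5000; (r_i+r_j)·cross = 37.5·176.5000 = 6618.7500
edge 5: (18.5,38.5)→(12,39.5)  cross = 18.5·39.5 − 12·38.5 = 268.7500; (r_i+r_j)·cross = 30.5·268.7500 = 8196.8750
edge 6: (12,39.5)→(3.5,34.5)  cross = 12·34.5 − 3.5·39.5 = 275.7500; (r_i+r_j)·cross = 15.5·275.7500 = 4274.1250
edge 7: (3.5,34.5)→(2,12.5)  cross = 3.5·12.5 − 2·34.5 = -25.2500; (r_i+r_j)·cross = 5.5·-25.2500 = -138.8750
Σcross = 1100.5000 → A = |Σcross|/2 = 550.2500 mm²
Σ(r_i+r_j)·cross = 36691.3750 → first moment M = |Σ|/6 = 6115.2292
R_c = M/A = 6115.2292/550.2500 = 11.1135 mm
θ = 342° = 5.969026 rad
V = θ·R_c·A = 5.969026·11.1135·550.2500 = 36501.962 mm³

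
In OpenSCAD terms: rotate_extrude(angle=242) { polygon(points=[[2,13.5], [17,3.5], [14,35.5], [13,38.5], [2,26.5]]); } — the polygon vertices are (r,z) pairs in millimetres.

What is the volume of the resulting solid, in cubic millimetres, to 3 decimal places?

Volume = 13348.994 mm³

Profile (r,z), 5 vertices: (2,13.5) (17,3.5) (14,35.5) (13,38.5) (2,26.5)
edge 0: (2,13.5)→(17,3.5)  cross = 2·3.5 − 17·13.5 = -222.5000; (r_i+r_j)·cross = 19·-222.5000 = -4227.5000
edge 1: (17,3.5)→(14,35.5)  cross = 17·35.5 − 14·3.5 = 554.5000; (r_i+r_j)·cross = 31·554.5000 = 17189.5000
edge 2: (14,35.5)→(13,38.5)  cross = 14·38.5 − 13·35.5 = 77.5000; (r_i+r_j)·cross = 27·77.5000 = 2092.5000
edge 3: (13,38.5)→(2,26.5)  cross = 13·26.5 − 2·38.5 = 267.5000; (r_i+r_j)·cross = 15·267.5000 = 4012.5000
edge 4: (2,26.5)→(2,13.5)  cross = 2·13.5 − 2·26.5 = -26.0000; (r_i+r_j)·cross = 4·-26.0000 = -104.0000
Σcross = 651.0000 → A = |Σcross|/2 = 325.5000 mm²
Σ(r_i+r_j)·cross = 18963.0000 → first moment M = |Σ|/6 = 3160.5000
R_c = M/A = 3160.5000/325.5000 = 9.7097 mm
θ = 242° = 4.223697 rad
V = θ·R_c·A = 4.223697·9.7097·325.5000 = 13348.994 mm³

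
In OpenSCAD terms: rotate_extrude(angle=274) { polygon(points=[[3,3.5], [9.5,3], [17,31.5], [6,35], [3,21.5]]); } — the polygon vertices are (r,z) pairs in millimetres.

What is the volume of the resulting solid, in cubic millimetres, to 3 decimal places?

Volume = 12358.406 mm³

Profile (r,z), 5 vertices: (3,3.5) (9.5,3) (17,31.5) (6,35) (3,21.5)
edge 0: (3,3.5)→(9.5,3)  cross = 3·3 − 9.5·3.5 = -24.2500; (r_i+r_j)·cross = 12.5·-24.2500 = -303.1250
edge 1: (9.5,3)→(17,31.5)  cross = 9.5·31.5 − 17·3 = 248.2500; (r_i+r_j)·cross = 26.5·248.2500 = 6578.6250
edge 2: (17,31.5)→(6,35)  cross = 17·35 − 6·31.5 = 406.0000; (r_i+r_j)·cross = 23·406.0000 = 9338.0000
edge 3: (6,35)→(3,21.5)  cross = 6·21.5 − 3·35 = 24.0000; (r_i+r_j)·cross = 9·24.0000 = 216.0000
edge 4: (3,21.5)→(3,3.5)  cross = 3·3.5 − 3·21.5 = -54.0000; (r_i+r_j)·cross = 6·-54.0000 = -324.0000
Σcross = 600.0000 → A = |Σcross|/2 = 300.0000 mm²
Σ(r_i+r_j)·cross = 15505.5000 → first moment M = |Σ|/6 = 2584.2500
R_c = M/A = 2584.2500/300.0000 = 8.6142 mm
θ = 274° = 4.782202 rad
V = θ·R_c·A = 4.782202·8.6142·300.0000 = 12358.406 mm³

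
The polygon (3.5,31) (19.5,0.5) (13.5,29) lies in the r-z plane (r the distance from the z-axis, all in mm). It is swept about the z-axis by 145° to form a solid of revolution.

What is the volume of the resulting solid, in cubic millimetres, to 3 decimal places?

Volume = 4202.906 mm³

Profile (r,z), 3 vertices: (3.5,31) (19.5,0.5) (13.5,29)
edge 0: (3.5,31)→(19.5,0.5)  cross = 3.5·0.5 − 19.5·31 = -602.7500; (r_i+r_j)·cross = 23·-602.7500 = -13863.2500
edge 1: (19.5,0.5)→(13.5,29)  cross = 19.5·29 − 13.5·0.5 = 558.7500; (r_i+r_j)·cross = 33·558.7500 = 18438.7500
edge 2: (13.5,29)→(3.5,31)  cross = 13.5·31 − 3.5·29 = 317.0000; (r_i+r_j)·cross = 17·317.0000 = 5389.0000
Σcross = 273.0000 → A = |Σcross|/2 = 136.5000 mm²
Σ(r_i+r_j)·cross = 9964.5000 → first moment M = |Σ|/6 = 1660.7500
R_c = M/A = 1660.7500/136.5000 = 12.1667 mm
θ = 145° = 2.530727 rad
V = θ·R_c·A = 2.530727·12.1667·136.5000 = 4202.906 mm³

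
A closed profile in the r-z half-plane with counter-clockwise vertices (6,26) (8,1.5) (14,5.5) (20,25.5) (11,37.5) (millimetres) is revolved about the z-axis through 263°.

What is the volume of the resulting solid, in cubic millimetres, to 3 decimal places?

Volume = 16608.549 mm³

Profile (r,z), 5 vertices: (6,26) (8,1.5) (14,5.5) (20,25.5) (11,37.5)
edge 0: (6,26)→(8,1.5)  cross = 6·1.5 − 8·26 = -199.0000; (r_i+r_j)·cross = 14·-199.0000 = -2786.0000
edge 1: (8,1.5)→(14,5.5)  cross = 8·5.5 − 14·1.5 = 23.0000; (r_i+r_j)·cross = 22·23.0000 = 506.0000
edge 2: (14,5.5)→(20,25.5)  cross = 14·25.5 − 20·5.5 = 247.0000; (r_i+r_j)·cross = 34·247.0000 = 8398.0000
edge 3: (20,25.5)→(11,37.5)  cross = 20·37.5 − 11·25.5 = 469.5000; (r_i+r_j)·cross = 31·469.5000 = 14554.5000
edge 4: (11,37.5)→(6,26)  cross = 11·26 − 6·37.5 = 61.0000; (r_i+r_j)·cross = 17·61.0000 = 1037.0000
Σcross = 601.5000 → A = |Σcross|/2 = 300.7500 mm²
Σ(r_i+r_j)·cross = 21709.5000 → first moment M = |Σ|/6 = 3618.2500
R_c = M/A = 3618.2500/300.7500 = 12.0308 mm
θ = 263° = 4.590216 rad
V = θ·R_c·A = 4.590216·12.0308·300.7500 = 16608.549 mm³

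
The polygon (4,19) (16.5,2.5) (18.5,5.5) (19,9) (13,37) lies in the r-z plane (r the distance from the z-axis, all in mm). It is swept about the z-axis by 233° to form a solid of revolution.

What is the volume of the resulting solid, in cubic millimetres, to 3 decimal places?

Profile (r,z), 5 vertices: (4,19) (16.5,2.5) (18.5,5.5) (19,9) (13,37)
edge 0: (4,19)→(16.5,2.5)  cross = 4·2.5 − 16.5·19 = -303.5000; (r_i+r_j)·cross = 20.5·-303.5000 = -6221.7500
edge 1: (16.5,2.5)→(18.5,5.5)  cross = 16.5·5.5 − 18.5·2.5 = 44.5000; (r_i+r_j)·cross = 35·44.5000 = 1557.5000
edge 2: (18.5,5.5)→(19,9)  cross = 18.5·9 − 19·5.5 = 62.0000; (r_i+r_j)·cross = 37.5·62.0000 = 2325.0000
edge 3: (19,9)→(13,37)  cross = 19·37 − 13·9 = 586.0000; (r_i+r_j)·cross = 32·586.0000 = 18752.0000
edge 4: (13,37)→(4,19)  cross = 13·19 − 4·37 = 99.0000; (r_i+r_j)·cross = 17·99.0000 = 1683.0000
Σcross = 488.0000 → A = |Σcross|/2 = 244.0000 mm²
Σ(r_i+r_j)·cross = 18095.7500 → first moment M = |Σ|/6 = 3015.9583
R_c = M/A = 3015.9583/244.0000 = 12.3605 mm
θ = 233° = 4.066617 rad
V = θ·R_c·A = 4.066617·12.3605·244.0000 = 12264.748 mm³

Volume = 12264.748 mm³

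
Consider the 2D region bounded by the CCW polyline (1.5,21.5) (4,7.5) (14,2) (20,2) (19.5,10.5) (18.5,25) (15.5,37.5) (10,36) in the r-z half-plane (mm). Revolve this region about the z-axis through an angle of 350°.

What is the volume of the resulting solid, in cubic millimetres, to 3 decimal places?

Profile (r,z), 8 vertices: (1.5,21.5) (4,7.5) (14,2) (20,2) (19.5,10.5) (18.5,25) (15.5,37.5) (10,36)
edge 0: (1.5,21.5)→(4,7.5)  cross = 1.5·7.5 − 4·21.5 = -74.7500; (r_i+r_j)·cross = 5.5·-74.7500 = -411.1250
edge 1: (4,7.5)→(14,2)  cross = 4·2 − 14·7.5 = -97.0000; (r_i+r_j)·cross = 18·-97.0000 = -1746.0000
edge 2: (14,2)→(20,2)  cross = 14·2 − 20·2 = -12.0000; (r_i+r_j)·cross = 34·-12.0000 = -408.0000
edge 3: (20,2)→(19.5,10.5)  cross = 20·10.5 − 19.5·2 = 171.0000; (r_i+r_j)·cross = 39.5·171.0000 = 6754.5000
edge 4: (19.5,10.5)→(18.5,25)  cross = 19.5·25 − 18.5·10.5 = 293.2500; (r_i+r_j)·cross = 38·293.2500 = 11143.5000
edge 5: (18.5,25)→(15.5,37.5)  cross = 18.5·37.5 − 15.5·25 = 306.2500; (r_i+r_j)·cross = 34·306.2500 = 10412.5000
edge 6: (15.5,37.5)→(10,36)  cross = 15.5·36 − 10·37.5 = 183.0000; (r_i+r_j)·cross = 25.5·183.0000 = 4666.5000
edge 7: (10,36)→(1.5,21.5)  cross = 10·21.5 − 1.5·36 = 161.0000; (r_i+r_j)·cross = 11.5·161.0000 = 1851.5000
Σcross = 930.7500 → A = |Σcross|/2 = 465.3750 mm²
Σ(r_i+r_j)·cross = 32263.3750 → first moment M = |Σ|/6 = 5377.2292
R_c = M/A = 5377.2292/465.3750 = 11.5546 mm
θ = 350° = 6.108652 rad
V = θ·R_c·A = 6.108652·11.5546·465.3750 = 32847.624 mm³

Volume = 32847.624 mm³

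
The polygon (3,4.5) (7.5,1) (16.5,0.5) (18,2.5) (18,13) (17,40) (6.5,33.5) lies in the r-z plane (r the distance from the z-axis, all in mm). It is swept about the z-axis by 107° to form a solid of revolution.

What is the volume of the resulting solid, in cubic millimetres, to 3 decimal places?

Profile (r,z), 7 vertices: (3,4.5) (7.5,1) (16.5,0.5) (18,2.5) (18,13) (17,40) (6.5,33.5)
edge 0: (3,4.5)→(7.5,1)  cross = 3·1 − 7.5·4.5 = -30.7500; (r_i+r_j)·cross = 10.5·-30.7500 = -322.8750
edge 1: (7.5,1)→(16.5,0.5)  cross = 7.5·0.5 − 16.5·1 = -12.7500; (r_i+r_j)·cross = 24·-12.7500 = -306.0000
edge 2: (16.5,0.5)→(18,2.5)  cross = 16.5·2.5 − 18·0.5 = 32.2500; (r_i+r_j)·cross = 34.5·32.2500 = 1112.6250
edge 3: (18,2.5)→(18,13)  cross = 18·13 − 18·2.5 = 189.0000; (r_i+r_j)·cross = 36·189.0000 = 6804.0000
edge 4: (18,13)→(17,40)  cross = 18·40 − 17·13 = 499.0000; (r_i+r_j)·cross = 35·499.0000 = 17465.0000
edge 5: (17,40)→(6.5,33.5)  cross = 17·33.5 − 6.5·40 = 309.5000; (r_i+r_j)·cross = 23.5·309.5000 = 7273.2500
edge 6: (6.5,33.5)→(3,4.5)  cross = 6.5·4.5 − 3·33.5 = -71.2500; (r_i+r_j)·cross = 9.5·-71.2500 = -676.8750
Σcross = 915.0000 → A = |Σcross|/2 = 457.5000 mm²
Σ(r_i+r_j)·cross = 31349.1250 → first moment M = |Σ|/6 = 5224.8542
R_c = M/A = 5224.8542/457.5000 = 11.4204 mm
θ = 107° = 1.867502 rad
V = θ·R_c·A = 1.867502·11.4204·457.5000 = 9757.427 mm³

Volume = 9757.427 mm³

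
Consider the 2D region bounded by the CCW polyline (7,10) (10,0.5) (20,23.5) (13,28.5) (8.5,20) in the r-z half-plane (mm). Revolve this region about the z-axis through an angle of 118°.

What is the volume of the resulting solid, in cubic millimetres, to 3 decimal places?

Profile (r,z), 5 vertices: (7,10) (10,0.5) (20,23.5) (13,28.5) (8.5,20)
edge 0: (7,10)→(10,0.5)  cross = 7·0.5 − 10·10 = -96.5000; (r_i+r_j)·cross = 17·-96.5000 = -1640.5000
edge 1: (10,0.5)→(20,23.5)  cross = 10·23.5 − 20·0.5 = 225.0000; (r_i+r_j)·cross = 30·225.0000 = 6750.0000
edge 2: (20,23.5)→(13,28.5)  cross = 20·28.5 − 13·23.5 = 264.5000; (r_i+r_j)·cross = 33·264.5000 = 8728.5000
edge 3: (13,28.5)→(8.5,20)  cross = 13·20 − 8.5·28.5 = 17.7500; (r_i+r_j)·cross = 21.5·17.7500 = 381.6250
edge 4: (8.5,20)→(7,10)  cross = 8.5·10 − 7·20 = -55.0000; (r_i+r_j)·cross = 15.5·-55.0000 = -852.5000
Σcross = 355.7500 → A = |Σcross|/2 = 177.8750 mm²
Σ(r_i+r_j)·cross = 13367.1250 → first moment M = |Σ|/6 = 2227.8542
R_c = M/A = 2227.8542/177.8750 = 12.5248 mm
θ = 118° = 2.059489 rad
V = θ·R_c·A = 2.059489·12.5248·177.8750 = 4588.240 mm³

Volume = 4588.240 mm³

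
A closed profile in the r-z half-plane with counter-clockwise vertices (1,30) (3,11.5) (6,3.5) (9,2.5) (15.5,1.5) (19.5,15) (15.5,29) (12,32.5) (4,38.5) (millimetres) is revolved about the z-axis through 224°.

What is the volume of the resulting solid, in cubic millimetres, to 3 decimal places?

Profile (r,z), 9 vertices: (1,30) (3,11.5) (6,3.5) (9,2.5) (15.5,1.5) (19.5,15) (15.5,29) (12,32.5) (4,38.5)
edge 0: (1,30)→(3,11.5)  cross = 1·11.5 − 3·30 = -78.5000; (r_i+r_j)·cross = 4·-78.5000 = -314.0000
edge 1: (3,11.5)→(6,3.5)  cross = 3·3.5 − 6·11.5 = -58.5000; (r_i+r_j)·cross = 9·-58.5000 = -526.5000
edge 2: (6,3.5)→(9,2.5)  cross = 6·2.5 − 9·3.5 = -16.5000; (r_i+r_j)·cross = 15·-16.5000 = -247.5000
edge 3: (9,2.5)→(15.5,1.5)  cross = 9·1.5 − 15.5·2.5 = -25.2500; (r_i+r_j)·cross = 24.5·-25.2500 = -618.6250
edge 4: (15.5,1.5)→(19.5,15)  cross = 15.5·15 − 19.5·1.5 = 203.2500; (r_i+r_j)·cross = 35·203.2500 = 7113.7500
edge 5: (19.5,15)→(15.5,29)  cross = 19.5·29 − 15.5·15 = 333.0000; (r_i+r_j)·cross = 35·333.0000 = 11655.0000
edge 6: (15.5,29)→(12,32.5)  cross = 15.5·32.5 − 12·29 = 155.7500; (r_i+r_j)·cross = 27.5·155.7500 = 4283.1250
edge 7: (12,32.5)→(4,38.5)  cross = 12·38.5 − 4·32.5 = 332.0000; (r_i+r_j)·cross = 16·332.0000 = 5312.0000
edge 8: (4,38.5)→(1,30)  cross = 4·30 − 1·38.5 = 81.5000; (r_i+r_j)·cross = 5·81.5000 = 407.5000
Σcross = 926.7500 → A = |Σcross|/2 = 463.3750 mm²
Σ(r_i+r_j)·cross = 27064.7500 → first moment M = |Σ|/6 = 4510.7917
R_c = M/A = 4510.7917/463.3750 = 9.7346 mm
θ = 224° = 3.909538 rad
V = θ·R_c·A = 3.909538·9.7346·463.3750 = 17635.109 mm³

Volume = 17635.109 mm³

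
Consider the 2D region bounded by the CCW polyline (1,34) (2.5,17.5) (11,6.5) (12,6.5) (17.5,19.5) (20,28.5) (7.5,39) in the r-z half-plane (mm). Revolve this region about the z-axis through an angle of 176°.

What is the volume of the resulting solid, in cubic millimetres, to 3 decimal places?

Profile (r,z), 7 vertices: (1,34) (2.5,17.5) (11,6.5) (12,6.5) (17.5,19.5) (20,28.5) (7.5,39)
edge 0: (1,34)→(2.5,17.5)  cross = 1·17.5 − 2.5·34 = -67.5000; (r_i+r_j)·cross = 3.5·-67.5000 = -236.2500
edge 1: (2.5,17.5)→(11,6.5)  cross = 2.5·6.5 − 11·17.5 = -176.2500; (r_i+r_j)·cross = 13.5·-176.2500 = -2379.3750
edge 2: (11,6.5)→(12,6.5)  cross = 11·6.5 − 12·6.5 = -6.5000; (r_i+r_j)·cross = 23·-6.5000 = -149.5000
edge 3: (12,6.5)→(17.5,19.5)  cross = 12·19.5 − 17.5·6.5 = 120.2500; (r_i+r_j)·cross = 29.5·120.2500 = 3547.3750
edge 4: (17.5,19.5)→(20,28.5)  cross = 17.5·28.5 − 20·19.5 = 108.7500; (r_i+r_j)·cross = 37.5·108.7500 = 4078.1250
edge 5: (20,28.5)→(7.5,39)  cross = 20·39 − 7.5·28.5 = 566.2500; (r_i+r_j)·cross = 27.5·566.2500 = 15571.8750
edge 6: (7.5,39)→(1,34)  cross = 7.5·34 − 1·39 = 216.0000; (r_i+r_j)·cross = 8.5·216.0000 = 1836.0000
Σcross = 761.0000 → A = |Σcross|/2 = 380.5000 mm²
Σ(r_i+r_j)·cross = 22268.2500 → first moment M = |Σ|/6 = 3711.3750
R_c = M/A = 3711.3750/380.5000 = 9.7539 mm
θ = 176° = 3.071779 rad
V = θ·R_c·A = 3.071779·9.7539·380.5000 = 11400.526 mm³

Volume = 11400.526 mm³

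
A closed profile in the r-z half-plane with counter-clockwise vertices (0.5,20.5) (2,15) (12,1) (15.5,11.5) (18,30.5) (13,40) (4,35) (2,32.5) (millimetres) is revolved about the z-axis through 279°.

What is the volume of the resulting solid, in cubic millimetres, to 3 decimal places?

Profile (r,z), 8 vertices: (0.5,20.5) (2,15) (12,1) (15.5,11.5) (18,30.5) (13,40) (4,35) (2,32.5)
edge 0: (0.5,20.5)→(2,15)  cross = 0.5·15 − 2·20.5 = -33.5000; (r_i+r_j)·cross = 2.5·-33.5000 = -83.7500
edge 1: (2,15)→(12,1)  cross = 2·1 − 12·15 = -178.0000; (r_i+r_j)·cross = 14·-178.0000 = -2492.0000
edge 2: (12,1)→(15.5,11.5)  cross = 12·11.5 − 15.5·1 = 122.5000; (r_i+r_j)·cross = 27.5·122.5000 = 3368.7500
edge 3: (15.5,11.5)→(18,30.5)  cross = 15.5·30.5 − 18·11.5 = 265.7500; (r_i+r_j)·cross = 33.5·265.7500 = 8902.6250
edge 4: (18,30.5)→(13,40)  cross = 18·40 − 13·30.5 = 323.5000; (r_i+r_j)·cross = 31·323.5000 = 10028.5000
edge 5: (13,40)→(4,35)  cross = 13·35 − 4·40 = 295.0000; (r_i+r_j)·cross = 17·295.0000 = 5015.0000
edge 6: (4,35)→(2,32.5)  cross = 4·32.5 − 2·35 = 60.0000; (r_i+r_j)·cross = 6·60.0000 = 360.0000
edge 7: (2,32.5)→(0.5,20.5)  cross = 2·20.5 − 0.5·32.5 = 24.7500; (r_i+r_j)·cross = 2.5·24.7500 = 61.8750
Σcross = 880.0000 → A = |Σcross|/2 = 440.0000 mm²
Σ(r_i+r_j)·cross = 25161.0000 → first moment M = |Σ|/6 = 4193.5000
R_c = M/A = 4193.5000/440.0000 = 9.5307 mm
θ = 279° = 4.869469 rad
V = θ·R_c·A = 4.869469·9.5307·440.0000 = 20420.117 mm³

Volume = 20420.117 mm³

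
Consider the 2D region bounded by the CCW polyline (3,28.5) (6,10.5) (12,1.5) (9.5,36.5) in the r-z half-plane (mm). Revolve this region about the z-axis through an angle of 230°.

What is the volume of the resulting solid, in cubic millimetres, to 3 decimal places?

Profile (r,z), 4 vertices: (3,28.5) (6,10.5) (12,1.5) (9.5,36.5)
edge 0: (3,28.5)→(6,10.5)  cross = 3·10.5 − 6·28.5 = -139.5000; (r_i+r_j)·cross = 9·-139.5000 = -1255.5000
edge 1: (6,10.5)→(12,1.5)  cross = 6·1.5 − 12·10.5 = -117.0000; (r_i+r_j)·cross = 18·-117.0000 = -2106.0000
edge 2: (12,1.5)→(9.5,36.5)  cross = 12·36.5 − 9.5·1.5 = 423.7500; (r_i+r_j)·cross = 21.5·423.7500 = 9110.6250
edge 3: (9.5,36.5)→(3,28.5)  cross = 9.5·28.5 − 3·36.5 = 161.2500; (r_i+r_j)·cross = 12.5·161.2500 = 2015.6250
Σcross = 328.5000 → A = |Σcross|/2 = 164.2500 mm²
Σ(r_i+r_j)·cross = 7764.7500 → first moment M = |Σ|/6 = 1294.1250
R_c = M/A = 1294.1250/164.2500 = 7.8790 mm
θ = 230° = 4.014257 rad
V = θ·R_c·A = 4.014257·7.8790·164.2500 = 5194.951 mm³

Volume = 5194.951 mm³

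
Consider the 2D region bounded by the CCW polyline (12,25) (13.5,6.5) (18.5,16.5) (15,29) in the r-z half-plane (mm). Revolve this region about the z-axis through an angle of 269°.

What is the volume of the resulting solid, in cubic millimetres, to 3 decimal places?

Volume = 5534.742 mm³

Profile (r,z), 4 vertices: (12,25) (13.5,6.5) (18.5,16.5) (15,29)
edge 0: (12,25)→(13.5,6.5)  cross = 12·6.5 − 13.5·25 = -259.5000; (r_i+r_j)·cross = 25.5·-259.5000 = -6617.2500
edge 1: (13.5,6.5)→(18.5,16.5)  cross = 13.5·16.5 − 18.5·6.5 = 102.5000; (r_i+r_j)·cross = 32·102.5000 = 3280.0000
edge 2: (18.5,16.5)→(15,29)  cross = 18.5·29 − 15·16.5 = 289.0000; (r_i+r_j)·cross = 33.5·289.0000 = 9681.5000
edge 3: (15,29)→(12,25)  cross = 15·25 − 12·29 = 27.0000; (r_i+r_j)·cross = 27·27.0000 = 729.0000
Σcross = 159.0000 → A = |Σcross|/2 = 79.5000 mm²
Σ(r_i+r_j)·cross = 7073.2500 → first moment M = |Σ|/6 = 1178.8750
R_c = M/A = 1178.8750/79.5000 = 14.8286 mm
θ = 269° = 4.694936 rad
V = θ·R_c·A = 4.694936·14.8286·79.5000 = 5534.742 mm³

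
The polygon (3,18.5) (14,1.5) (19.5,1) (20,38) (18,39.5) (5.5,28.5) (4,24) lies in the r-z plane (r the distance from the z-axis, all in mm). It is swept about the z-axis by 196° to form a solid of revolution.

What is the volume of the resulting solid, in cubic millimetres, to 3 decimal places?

Profile (r,z), 7 vertices: (3,18.5) (14,1.5) (19.5,1) (20,38) (18,39.5) (5.5,28.5) (4,24)
edge 0: (3,18.5)→(14,1.5)  cross = 3·1.5 − 14·18.5 = -254.5000; (r_i+r_j)·cross = 17·-254.5000 = -4326.5000
edge 1: (14,1.5)→(19.5,1)  cross = 14·1 − 19.5·1.5 = -15.2500; (r_i+r_j)·cross = 33.5·-15.2500 = -510.8750
edge 2: (19.5,1)→(20,38)  cross = 19.5·38 − 20·1 = 721.0000; (r_i+r_j)·cross = 39.5·721.0000 = 28479.5000
edge 3: (20,38)→(18,39.5)  cross = 20·39.5 − 18·38 = 106.0000; (r_i+r_j)·cross = 38·106.0000 = 4028.0000
edge 4: (18,39.5)→(5.5,28.5)  cross = 18·28.5 − 5.5·39.5 = 295.7500; (r_i+r_j)·cross = 23.5·295.7500 = 6950.1250
edge 5: (5.5,28.5)→(4,24)  cross = 5.5·24 − 4·28.5 = 18.0000; (r_i+r_j)·cross = 9.5·18.0000 = 171.0000
edge 6: (4,24)→(3,18.5)  cross = 4·18.5 − 3·24 = 2.0000; (r_i+r_j)·cross = 7·2.0000 = 14.0000
Σcross = 873.0000 → A = |Σcross|/2 = 436.5000 mm²
Σ(r_i+r_j)·cross = 34805.2500 → first moment M = |Σ|/6 = 5800.8750
R_c = M/A = 5800.8750/436.5000 = 13.2895 mm
θ = 196° = 3.420845 rad
V = θ·R_c·A = 3.420845·13.2895·436.5000 = 19843.896 mm³

Volume = 19843.896 mm³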